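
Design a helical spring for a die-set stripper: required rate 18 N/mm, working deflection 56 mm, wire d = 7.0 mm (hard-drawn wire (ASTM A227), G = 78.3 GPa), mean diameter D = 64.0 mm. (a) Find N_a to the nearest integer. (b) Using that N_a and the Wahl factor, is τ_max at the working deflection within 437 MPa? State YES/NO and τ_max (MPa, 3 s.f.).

(a) 5 coils; (b) NO, τ_max = 553 MPa

N_a = Gd⁴/(8D³k) = (78.3×10³)(7.0⁴)/(8·64.0³·18) = 4.98 → N_a = 5
Actual rate k = Gd⁴/(8D³·5) = 17.929 N/mm
Working load F = kδ = 17.929·56 = 1004 N
C = 64.0/7.0 = 9.1429; K_W = (4C−1)/(4C−4)+0.615/C = 1.1594
τ_max = K_W·8FD/(πd³) = 1.1594·477.05 = 553.08 MPa
τ_max > 437 MPa → exceeds allowable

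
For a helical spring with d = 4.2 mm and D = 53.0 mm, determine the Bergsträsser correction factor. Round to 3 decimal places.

C = D/d = 53.0/4.2 = 12.6190
K_B = (4C+2)/(4C−3) = 52.476/47.476 = 1.1053

1.105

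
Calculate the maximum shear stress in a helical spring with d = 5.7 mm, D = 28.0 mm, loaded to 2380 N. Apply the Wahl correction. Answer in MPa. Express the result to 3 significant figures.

1210 MPa

Spring index C = D/d = 28.0/5.7 = 4.9123
K_W = (4C−1)/(4C−4) + 0.615/C = 18.649/15.649 + 0.1252 = 1.3169
τ₀ = 8FD/(πd³) = 8·2380·28.0/(π·5.7³) = 533120/581.8 = 916.33 MPa
τ_max = K·τ₀ = 1.3169 × 916.33 = 1206.7 MPa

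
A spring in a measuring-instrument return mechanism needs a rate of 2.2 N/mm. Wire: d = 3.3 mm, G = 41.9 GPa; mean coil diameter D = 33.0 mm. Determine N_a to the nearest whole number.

8

N_a = Gd⁴/(8D³k) = (41.9×10³ × 3.3⁴)/(8 × 33.0³ × 2.2)
    = 4.96901e+06 / 632491 = 7.856 → 8 coils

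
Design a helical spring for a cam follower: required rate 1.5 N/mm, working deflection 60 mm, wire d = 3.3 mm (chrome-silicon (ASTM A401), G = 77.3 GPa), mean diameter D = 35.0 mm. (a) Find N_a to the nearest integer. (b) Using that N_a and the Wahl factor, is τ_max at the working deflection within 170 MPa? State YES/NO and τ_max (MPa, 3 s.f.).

N_a = Gd⁴/(8D³k) = (77.3×10³)(3.3⁴)/(8·35.0³·1.5) = 17.82 → N_a = 18
Actual rate k = Gd⁴/(8D³·18) = 1.4848 N/mm
Working load F = kδ = 1.4848·60 = 89.088 N
C = 35.0/3.3 = 10.6061; K_W = (4C−1)/(4C−4)+0.615/C = 1.1361
τ_max = K_W·8FD/(πd³) = 1.1361·220.95 = 251.01 MPa
τ_max > 170 MPa → exceeds allowable

(a) 18 coils; (b) NO, τ_max = 251 MPa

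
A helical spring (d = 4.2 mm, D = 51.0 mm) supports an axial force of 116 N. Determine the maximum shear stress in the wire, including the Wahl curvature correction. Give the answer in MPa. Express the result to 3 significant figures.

227 MPa

Spring index C = D/d = 51.0/4.2 = 12.1429
K_W = (4C−1)/(4C−4) + 0.615/C = 47.571/44.571 + 0.0506 = 1.1180
τ₀ = 8FD/(πd³) = 8·116·51.0/(π·4.2³) = 47328/232.75 = 203.34 MPa
τ_max = K·τ₀ = 1.1180 × 203.34 = 227.32 MPa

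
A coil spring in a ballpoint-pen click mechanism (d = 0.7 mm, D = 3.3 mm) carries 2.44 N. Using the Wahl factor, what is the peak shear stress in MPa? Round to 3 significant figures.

Spring index C = D/d = 3.3/0.7 = 4.7143
K_W = (4C−1)/(4C−4) + 0.615/C = 17.857/14.857 + 0.1305 = 1.3324
τ₀ = 8FD/(πd³) = 8·2.44·3.3/(π·0.7³) = 64.416/1.0776 = 59.779 MPa
τ_max = K·τ₀ = 1.3324 × 59.779 = 79.648 MPa

79.6 MPa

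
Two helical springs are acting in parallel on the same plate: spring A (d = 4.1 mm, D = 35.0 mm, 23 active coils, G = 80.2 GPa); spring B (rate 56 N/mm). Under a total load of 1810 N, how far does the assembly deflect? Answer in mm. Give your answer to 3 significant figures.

k_A = Gd⁴/(8D³N_a) = (80.2×10³)(4.1⁴)/(8·35.0³·23) = 2.8727 N/mm
Parallel: k_eq = 2.8727 + 56 = 58.873 N/mm
δ = F/k_eq = 1810/58.873 = 30.744 mm

30.7 mm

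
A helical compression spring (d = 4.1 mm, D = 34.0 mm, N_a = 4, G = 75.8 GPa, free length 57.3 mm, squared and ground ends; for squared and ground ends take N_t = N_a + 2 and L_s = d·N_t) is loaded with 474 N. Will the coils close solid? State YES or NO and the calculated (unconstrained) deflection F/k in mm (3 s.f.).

NO, δ = 27.8 mm

k = Gd⁴/(8D³N_a) = (75.8×10³)(4.1⁴)/(8·34.0³·4) = 17.03 N/mm
N_t = 6; L_s = 4.1·6 = 24.6 mm; δ_solid = L₀ − L_s = 57.3 − 24.6 = 32.7 mm
δ = F/k = 474/17.03 = 27.833 mm
δ < δ_solid → spring does not go solid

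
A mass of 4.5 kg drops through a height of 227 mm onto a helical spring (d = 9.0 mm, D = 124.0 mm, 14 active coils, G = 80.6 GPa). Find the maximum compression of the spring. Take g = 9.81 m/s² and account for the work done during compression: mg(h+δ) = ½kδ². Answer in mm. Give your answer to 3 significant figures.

110 mm

k = Gd⁴/(8D³N_a) = (80.6×10³)(9.0⁴)/(8·124.0³·14) = 2.4764 N/mm
W = mg = 4.5 × 9.81 = 44.145 N
½kδ² − Wδ − Wh = 0 → δ = (W + √(W² + 2kWh))/k
δ = (44.145 + √(1948.8 + 49631.7))/2.4764 = (44.145 + 227.11)/2.4764 = 109.54 mm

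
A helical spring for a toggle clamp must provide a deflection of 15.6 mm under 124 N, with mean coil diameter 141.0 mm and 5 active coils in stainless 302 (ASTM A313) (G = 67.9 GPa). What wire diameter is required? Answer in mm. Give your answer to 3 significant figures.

10.7 mm

Required rate k = F/δ = 124/15.6 = 7.9487 N/mm
d = (8D³N_a·k / G)^(1/4) = (8·141.0³·5·7.9487 / (67.9×10³))^0.25
  = (13126)^0.25 = 10.7038 mm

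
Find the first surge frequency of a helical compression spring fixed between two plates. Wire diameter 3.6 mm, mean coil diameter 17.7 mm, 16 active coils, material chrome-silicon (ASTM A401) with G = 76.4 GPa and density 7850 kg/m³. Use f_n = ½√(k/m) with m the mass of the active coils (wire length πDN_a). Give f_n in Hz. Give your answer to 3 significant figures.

k = Gd⁴/(8D³N_a) = (76.4×10³)(3.6⁴)/(8·17.7³·16) = 18.079 N/mm = 18079 N/m
Wire length L = πDN_a = π·17.7·16 = 889.7 mm
m = ρ·(πd²/4)·L = 7850 × 10.179×10⁻⁶ m² × 0.8897 m = 0.07109 kg
f_n = ½√(k/m) = 0.5·√(18079/0.07109) = 0.5·√(2.5431e+05) = 252.15 Hz

252 Hz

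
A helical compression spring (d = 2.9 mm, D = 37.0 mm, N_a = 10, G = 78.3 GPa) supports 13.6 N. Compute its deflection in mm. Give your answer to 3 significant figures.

k = Gd⁴/(8D³N_a) = (78.3×10³)(2.9⁴)/(8·37.0³·10) = 1.3667 N/mm
δ = F/k = 13.6 / 1.3667 = 9.9513 mm

9.95 mm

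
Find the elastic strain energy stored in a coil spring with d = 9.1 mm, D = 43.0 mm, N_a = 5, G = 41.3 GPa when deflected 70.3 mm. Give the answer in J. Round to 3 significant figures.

k = Gd⁴/(8D³N_a) = (41.3×10³)(9.1⁴)/(8·43.0³·5) = 89.053 N/mm
U = ½kδ² = 0.5 × 89.053 × 70.3² = 2.2005e+05 N·mm = 220.05 J

220 J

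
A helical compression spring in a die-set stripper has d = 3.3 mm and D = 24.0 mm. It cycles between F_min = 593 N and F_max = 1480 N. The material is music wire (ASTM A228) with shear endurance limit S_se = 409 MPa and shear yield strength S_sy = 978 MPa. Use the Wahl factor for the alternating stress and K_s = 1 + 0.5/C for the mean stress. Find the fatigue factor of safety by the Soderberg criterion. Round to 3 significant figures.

0.241

C = D/d = 24.0/3.3 = 7.2727; K_W = (4C−1)/(4C−4)+0.615/C = 1.2041; K_s = 1+0.5/C = 1.0688
F_a = (F_max−F_min)/2 = 443.5 N; F_m = (F_max+F_min)/2 = 1036.5 N
τ_a = K_W·8F_aD/(πd³) = 1.2041 × 754.23 = 908.19 MPa
τ_m = K_s·8F_mD/(πd³) = 1.0688 × 1762.7 = 1883.9 MPa
Soderberg: 1/n_f = τ_a/S_se + τ_m/S_sy = 908.19/409 + 1883.9/978 = 2.22051 + 1.92627 = 4.1468
n_f = 1/4.1468 = 0.2412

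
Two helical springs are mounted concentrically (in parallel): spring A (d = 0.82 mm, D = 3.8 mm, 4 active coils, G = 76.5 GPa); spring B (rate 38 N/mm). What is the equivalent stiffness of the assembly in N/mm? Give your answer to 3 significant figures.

k_A = Gd⁴/(8D³N_a) = (76.5×10³)(0.82⁴)/(8·3.8³·4) = 19.698 N/mm
Parallel: k_eq = 19.698 + 38 = 57.698 N/mm

57.7 N/mm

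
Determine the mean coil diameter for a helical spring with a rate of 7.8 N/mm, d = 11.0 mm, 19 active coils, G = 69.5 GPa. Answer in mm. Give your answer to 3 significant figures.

95.0 mm

D = (Gd⁴/(8N_a·k))^(1/3) = (69.5×10³·11.0⁴/(8·19·7.8))^(1/3)
  = (858257)^(1/3) = 95.0326 mm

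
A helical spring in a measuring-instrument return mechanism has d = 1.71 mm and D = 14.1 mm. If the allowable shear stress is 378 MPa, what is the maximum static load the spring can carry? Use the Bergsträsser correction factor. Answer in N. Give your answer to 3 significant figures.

C = D/d = 14.1/1.71 = 8.2456
K_B = (4C+2)/(4C−3) = 34.982/29.982 = 1.1668
τ_max = K·8FD/(πd³) → F_max = τ_allow·πd³/(8DK)
F_max = 378·π·1.71³/(8·14.1·1.1668) = 5937.9/131.61 = 45.117 N

45.1 N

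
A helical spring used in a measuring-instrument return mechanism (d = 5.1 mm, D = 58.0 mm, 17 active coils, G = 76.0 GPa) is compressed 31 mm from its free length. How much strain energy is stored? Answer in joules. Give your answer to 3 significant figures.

k = Gd⁴/(8D³N_a) = (76.0×10³)(5.1⁴)/(8·58.0³·17) = 1.9376 N/mm
U = ½kδ² = 0.5 × 1.9376 × 31² = 931.03 N·mm = 0.93103 J

0.931 J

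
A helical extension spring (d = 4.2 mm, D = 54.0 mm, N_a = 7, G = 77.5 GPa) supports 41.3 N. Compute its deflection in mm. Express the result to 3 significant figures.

k = Gd⁴/(8D³N_a) = (77.5×10³)(4.2⁴)/(8·54.0³·7) = 2.7348 N/mm
δ = F/k = 41.3 / 2.7348 = 15.102 mm

15.1 mm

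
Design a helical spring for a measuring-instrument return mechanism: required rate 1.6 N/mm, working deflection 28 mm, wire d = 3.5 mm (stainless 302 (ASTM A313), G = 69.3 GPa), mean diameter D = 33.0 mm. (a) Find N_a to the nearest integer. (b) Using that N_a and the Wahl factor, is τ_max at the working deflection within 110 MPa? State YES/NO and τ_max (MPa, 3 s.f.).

N_a = Gd⁴/(8D³k) = (69.3×10³)(3.5⁴)/(8·33.0³·1.6) = 22.61 → N_a = 23
Actual rate k = Gd⁴/(8D³·23) = 1.5727 N/mm
Working load F = kδ = 1.5727·28 = 44.036 N
C = 33.0/3.5 = 9.4286; K_W = (4C−1)/(4C−4)+0.615/C = 1.1542
τ_max = K_W·8FD/(πd³) = 1.1542·86.309 = 99.618 MPa
τ_max ≤ 110 MPa → acceptable

(a) 23 coils; (b) YES, τ_max = 99.6 MPa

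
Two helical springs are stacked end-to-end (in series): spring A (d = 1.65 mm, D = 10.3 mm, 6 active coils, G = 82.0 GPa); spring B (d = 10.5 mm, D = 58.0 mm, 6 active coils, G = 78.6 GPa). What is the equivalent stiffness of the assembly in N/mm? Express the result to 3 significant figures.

k_A = Gd⁴/(8D³N_a) = (82.0×10³)(1.65⁴)/(8·10.3³·6) = 11.588 N/mm
k_B = Gd⁴/(8D³N_a) = (78.6×10³)(10.5⁴)/(8·58.0³·6) = 102.01 N/mm
Series: 1/k_eq = 1/11.588 + 1/102.01 = 0.096101; k_eq = 10.406 N/mm

10.4 N/mm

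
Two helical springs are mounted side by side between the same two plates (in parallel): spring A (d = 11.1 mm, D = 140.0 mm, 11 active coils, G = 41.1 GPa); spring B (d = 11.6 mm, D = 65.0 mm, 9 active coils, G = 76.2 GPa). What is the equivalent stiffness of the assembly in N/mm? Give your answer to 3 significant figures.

72.4 N/mm

k_A = Gd⁴/(8D³N_a) = (41.1×10³)(11.1⁴)/(8·140.0³·11) = 2.5838 N/mm
k_B = Gd⁴/(8D³N_a) = (76.2×10³)(11.6⁴)/(8·65.0³·9) = 69.777 N/mm
Parallel: k_eq = 2.5838 + 69.777 = 72.361 N/mm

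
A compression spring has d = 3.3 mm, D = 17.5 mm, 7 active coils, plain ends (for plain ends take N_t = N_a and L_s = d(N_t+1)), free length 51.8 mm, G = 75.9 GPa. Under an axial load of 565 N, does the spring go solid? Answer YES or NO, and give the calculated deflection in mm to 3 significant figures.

NO, δ = 18.8 mm

k = Gd⁴/(8D³N_a) = (75.9×10³)(3.3⁴)/(8·17.5³·7) = 29.991 N/mm
N_t = 7; L_s = 3.3·8 = 26.4 mm; δ_solid = L₀ − L_s = 51.8 − 26.4 = 25.4 mm
δ = F/k = 565/29.991 = 18.839 mm
δ < δ_solid → spring does not go solid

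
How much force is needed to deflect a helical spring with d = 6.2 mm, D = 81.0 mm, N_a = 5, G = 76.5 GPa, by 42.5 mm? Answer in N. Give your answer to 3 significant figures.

226 N

k = Gd⁴/(8D³N_a) = (76.5×10³)(6.2⁴)/(8·81.0³·5) = 5.3176 N/mm
F = k·δ = 5.3176 × 42.5 = 226 N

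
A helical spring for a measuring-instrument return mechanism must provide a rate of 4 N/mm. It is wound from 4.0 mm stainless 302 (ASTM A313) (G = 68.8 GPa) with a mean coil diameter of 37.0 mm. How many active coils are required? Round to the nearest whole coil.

11

N_a = Gd⁴/(8D³k) = (68.8×10³ × 4.0⁴)/(8 × 37.0³ × 4)
    = 1.76128e+07 / 1.6209e+06 = 10.87 → 11 coils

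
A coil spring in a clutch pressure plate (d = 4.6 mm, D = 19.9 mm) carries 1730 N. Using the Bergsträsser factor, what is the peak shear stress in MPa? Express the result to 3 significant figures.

1220 MPa

Spring index C = D/d = 19.9/4.6 = 4.3261
K_B = (4C+2)/(4C−3) = 19.304/14.304 = 1.3495
τ₀ = 8FD/(πd³) = 8·1730·19.9/(π·4.6³) = 275416/305.79 = 900.67 MPa
τ_max = K·τ₀ = 1.3495 × 900.67 = 1215.5 MPa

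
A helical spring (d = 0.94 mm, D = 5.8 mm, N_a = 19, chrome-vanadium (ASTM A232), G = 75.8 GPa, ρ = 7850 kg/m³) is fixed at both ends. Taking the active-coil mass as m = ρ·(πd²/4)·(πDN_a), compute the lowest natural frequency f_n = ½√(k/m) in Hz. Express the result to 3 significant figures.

k = Gd⁴/(8D³N_a) = (75.8×10³)(0.94⁴)/(8·5.8³·19) = 1.9955 N/mm = 1995.5 N/m
Wire length L = πDN_a = π·5.8·19 = 346.2 mm
m = ρ·(πd²/4)·L = 7850 × 0.69398×10⁻⁶ m² × 0.3462 m = 0.001886 kg
f_n = ½√(k/m) = 0.5·√(1995.5/0.001886) = 0.5·√(1.0581e+06) = 514.31 Hz

514 Hz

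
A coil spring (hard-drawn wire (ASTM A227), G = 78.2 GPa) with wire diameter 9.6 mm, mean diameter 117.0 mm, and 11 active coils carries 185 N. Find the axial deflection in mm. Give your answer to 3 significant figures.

k = Gd⁴/(8D³N_a) = (78.2×10³)(9.6⁴)/(8·117.0³·11) = 4.7125 N/mm
δ = F/k = 185 / 4.7125 = 39.257 mm

39.3 mm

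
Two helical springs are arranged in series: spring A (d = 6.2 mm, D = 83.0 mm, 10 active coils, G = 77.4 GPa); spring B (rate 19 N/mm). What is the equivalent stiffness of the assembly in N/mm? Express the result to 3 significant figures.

2.21 N/mm

k_A = Gd⁴/(8D³N_a) = (77.4×10³)(6.2⁴)/(8·83.0³·10) = 2.5003 N/mm
Series: 1/k_eq = 1/2.5003 + 1/19 = 0.45259; k_eq = 2.2095 N/mm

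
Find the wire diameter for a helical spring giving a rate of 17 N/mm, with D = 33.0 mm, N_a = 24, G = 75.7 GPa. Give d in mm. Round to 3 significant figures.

d = (8D³N_a·k / G)^(1/4) = (8·33.0³·24·17 / (75.7×10³))^0.25
  = (1549.5)^0.25 = 6.2741 mm

6.27 mm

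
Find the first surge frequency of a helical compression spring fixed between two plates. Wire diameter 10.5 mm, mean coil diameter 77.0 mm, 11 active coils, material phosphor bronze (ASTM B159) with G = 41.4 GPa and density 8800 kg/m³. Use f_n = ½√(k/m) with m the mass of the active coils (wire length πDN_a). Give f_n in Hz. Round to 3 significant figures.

k = Gd⁴/(8D³N_a) = (41.4×10³)(10.5⁴)/(8·77.0³·11) = 12.526 N/mm = 12526 N/m
Wire length L = πDN_a = π·77.0·11 = 2660.9 mm
m = ρ·(πd²/4)·L = 8800 × 86.59×10⁻⁶ m² × 2.6609 m = 2.0276 kg
f_n = ½√(k/m) = 0.5·√(12526/2.0276) = 0.5·√(6177.6) = 39.299 Hz

39.3 Hz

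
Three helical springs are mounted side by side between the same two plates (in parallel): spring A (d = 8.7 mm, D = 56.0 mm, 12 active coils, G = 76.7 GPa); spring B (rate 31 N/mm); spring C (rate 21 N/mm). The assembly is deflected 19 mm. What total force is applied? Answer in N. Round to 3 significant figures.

1480 N

k_A = Gd⁴/(8D³N_a) = (76.7×10³)(8.7⁴)/(8·56.0³·12) = 26.064 N/mm
Parallel: k_eq = 26.064 + 31 + 21 = 78.064 N/mm
F = k_eq·δ = 78.064·19 = 1483.2 N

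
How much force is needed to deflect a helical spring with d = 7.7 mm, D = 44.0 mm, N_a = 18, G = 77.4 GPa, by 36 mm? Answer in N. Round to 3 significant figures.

k = Gd⁴/(8D³N_a) = (77.4×10³)(7.7⁴)/(8·44.0³·18) = 22.181 N/mm
F = k·δ = 22.181 × 36 = 798.52 N

799 N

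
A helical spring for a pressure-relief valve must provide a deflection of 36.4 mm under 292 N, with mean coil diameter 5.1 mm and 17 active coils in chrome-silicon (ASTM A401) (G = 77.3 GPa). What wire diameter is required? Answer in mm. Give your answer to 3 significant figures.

1.17 mm

Required rate k = F/δ = 292/36.4 = 8.022 N/mm
d = (8D³N_a·k / G)^(1/4) = (8·5.1³·17·8.022 / (77.3×10³))^0.25
  = (1.8722)^0.25 = 1.1697 mm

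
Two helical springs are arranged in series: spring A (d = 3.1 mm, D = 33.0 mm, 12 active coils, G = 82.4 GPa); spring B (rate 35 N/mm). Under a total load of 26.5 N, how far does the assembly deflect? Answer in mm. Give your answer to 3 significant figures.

12.8 mm

k_A = Gd⁴/(8D³N_a) = (82.4×10³)(3.1⁴)/(8·33.0³·12) = 2.2058 N/mm
Series: 1/k_eq = 1/2.2058 + 1/35 = 0.48193; k_eq = 2.075 N/mm
δ = F/k_eq = 26.5/2.075 = 12.771 mm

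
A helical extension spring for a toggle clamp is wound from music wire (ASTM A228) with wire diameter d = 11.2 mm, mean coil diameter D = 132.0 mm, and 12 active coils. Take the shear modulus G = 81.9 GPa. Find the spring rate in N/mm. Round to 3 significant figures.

5.84 N/mm

k = Gd⁴/(8D³N_a) = (81.9×10³ × 11.2⁴) / (8 × 132.0³ × 12)
  = 1.28871e+09 / 2.20797e+08 = 5.8366 N/mm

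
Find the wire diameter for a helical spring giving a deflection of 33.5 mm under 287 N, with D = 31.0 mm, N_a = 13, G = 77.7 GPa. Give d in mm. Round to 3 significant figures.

4.30 mm

Required rate k = F/δ = 287/33.5 = 8.5672 N/mm
d = (8D³N_a·k / G)^(1/4) = (8·31.0³·13·8.5672 / (77.7×10³))^0.25
  = (341.61)^0.25 = 4.2992 mm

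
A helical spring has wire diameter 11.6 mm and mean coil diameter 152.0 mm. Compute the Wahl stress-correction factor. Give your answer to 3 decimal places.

C = D/d = 152.0/11.6 = 13.1034
K_W = (4C−1)/(4C−4) + 0.615/C = 51.414/48.414 + 0.0469 = 1.1089

1.109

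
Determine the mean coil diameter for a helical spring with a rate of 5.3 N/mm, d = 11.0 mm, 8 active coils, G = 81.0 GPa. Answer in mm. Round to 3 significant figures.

D = (Gd⁴/(8N_a·k))^(1/3) = (81.0×10³·11.0⁴/(8·8·5.3))^(1/3)
  = (3.49623e+06)^(1/3) = 151.7749 mm

152 mm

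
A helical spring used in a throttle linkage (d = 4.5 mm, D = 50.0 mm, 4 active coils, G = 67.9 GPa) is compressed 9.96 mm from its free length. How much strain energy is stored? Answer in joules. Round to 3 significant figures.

0.345 J

k = Gd⁴/(8D³N_a) = (67.9×10³)(4.5⁴)/(8·50.0³·4) = 6.9608 N/mm
U = ½kδ² = 0.5 × 6.9608 × 9.96² = 345.26 N·mm = 0.34526 J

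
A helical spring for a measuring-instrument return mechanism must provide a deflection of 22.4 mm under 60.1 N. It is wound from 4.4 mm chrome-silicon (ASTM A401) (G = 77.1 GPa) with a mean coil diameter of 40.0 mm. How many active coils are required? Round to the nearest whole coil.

21

Required rate k = F/δ = 60.1/22.4 = 2.683 N/mm
N_a = Gd⁴/(8D³k) = (77.1×10³ × 4.4⁴)/(8 × 40.0³ × 2.683)
    = 2.88978e+07 / 1.37371e+06 = 21.04 → 21 coils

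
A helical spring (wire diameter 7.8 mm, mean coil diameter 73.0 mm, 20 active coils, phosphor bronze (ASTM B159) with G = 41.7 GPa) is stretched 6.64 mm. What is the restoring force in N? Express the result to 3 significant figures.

k = Gd⁴/(8D³N_a) = (41.7×10³)(7.8⁴)/(8·73.0³·20) = 2.4799 N/mm
F = k·δ = 2.4799 × 6.64 = 16.466 N

16.5 N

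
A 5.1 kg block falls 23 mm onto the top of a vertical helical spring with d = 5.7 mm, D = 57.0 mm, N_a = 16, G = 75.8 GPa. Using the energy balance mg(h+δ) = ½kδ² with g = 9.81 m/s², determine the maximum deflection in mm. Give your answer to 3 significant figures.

44.8 mm

k = Gd⁴/(8D³N_a) = (75.8×10³)(5.7⁴)/(8·57.0³·16) = 3.3755 N/mm
W = mg = 5.1 × 9.81 = 50.031 N
½kδ² − Wδ − Wh = 0 → δ = (W + √(W² + 2kWh))/k
δ = (50.031 + √(2503.1 + 7768.39))/3.3755 = (50.031 + 101.35)/3.3755 = 44.847 mm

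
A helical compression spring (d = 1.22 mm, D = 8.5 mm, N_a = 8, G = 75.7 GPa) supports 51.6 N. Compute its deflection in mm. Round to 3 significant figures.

k = Gd⁴/(8D³N_a) = (75.7×10³)(1.22⁴)/(8·8.5³·8) = 4.2668 N/mm
δ = F/k = 51.6 / 4.2668 = 12.093 mm

12.1 mm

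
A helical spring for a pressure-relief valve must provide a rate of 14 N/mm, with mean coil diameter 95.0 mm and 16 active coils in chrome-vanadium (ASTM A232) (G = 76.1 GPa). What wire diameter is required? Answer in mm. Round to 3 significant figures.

d = (8D³N_a·k / G)^(1/4) = (8·95.0³·16·14 / (76.1×10³))^0.25
  = (20189)^0.25 = 11.9201 mm

11.9 mm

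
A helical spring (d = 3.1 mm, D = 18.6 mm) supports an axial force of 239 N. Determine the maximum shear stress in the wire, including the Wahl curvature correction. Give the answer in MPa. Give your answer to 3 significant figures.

Spring index C = D/d = 18.6/3.1 = 6.0000
K_W = (4C−1)/(4C−4) + 0.615/C = 23.000/20.000 + 0.1025 = 1.2525
τ₀ = 8FD/(πd³) = 8·239·18.6/(π·3.1³) = 35563.2/93.591 = 379.98 MPa
τ_max = K·τ₀ = 1.2525 × 379.98 = 475.93 MPa

476 MPa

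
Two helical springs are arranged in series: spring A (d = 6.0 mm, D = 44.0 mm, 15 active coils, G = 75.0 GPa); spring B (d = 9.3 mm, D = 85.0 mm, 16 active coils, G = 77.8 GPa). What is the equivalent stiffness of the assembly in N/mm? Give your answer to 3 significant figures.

4.16 N/mm

k_A = Gd⁴/(8D³N_a) = (75.0×10³)(6.0⁴)/(8·44.0³·15) = 9.5088 N/mm
k_B = Gd⁴/(8D³N_a) = (77.8×10³)(9.3⁴)/(8·85.0³·16) = 7.4036 N/mm
Series: 1/k_eq = 1/9.5088 + 1/7.4036 = 0.24023; k_eq = 4.1626 N/mm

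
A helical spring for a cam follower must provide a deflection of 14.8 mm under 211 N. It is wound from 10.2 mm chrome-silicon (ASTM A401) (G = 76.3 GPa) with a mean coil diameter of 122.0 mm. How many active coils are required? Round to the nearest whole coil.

4

Required rate k = F/δ = 211/14.8 = 14.257 N/mm
N_a = Gd⁴/(8D³k) = (76.3×10³ × 10.2⁴)/(8 × 122.0³ × 14.257)
    = 8.25896e+08 / 2.07105e+08 = 3.988 → 4 coils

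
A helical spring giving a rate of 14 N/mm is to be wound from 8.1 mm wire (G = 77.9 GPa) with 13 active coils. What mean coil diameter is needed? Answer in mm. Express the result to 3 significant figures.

61.3 mm

D = (Gd⁴/(8N_a·k))^(1/3) = (77.9×10³·8.1⁴/(8·13·14))^(1/3)
  = (230312)^(1/3) = 61.2969 mm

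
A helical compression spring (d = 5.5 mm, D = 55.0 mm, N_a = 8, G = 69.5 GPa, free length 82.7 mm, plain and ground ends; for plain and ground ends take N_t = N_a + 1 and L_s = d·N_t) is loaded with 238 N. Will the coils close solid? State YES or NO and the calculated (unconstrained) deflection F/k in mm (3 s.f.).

YES, δ = 39.8 mm

k = Gd⁴/(8D³N_a) = (69.5×10³)(5.5⁴)/(8·55.0³·8) = 5.9727 N/mm
N_t = 9; L_s = 5.5·9 = 49.5 mm; δ_solid = L₀ − L_s = 82.7 − 49.5 = 33.2 mm
δ = F/k = 238/5.9727 = 39.848 mm
δ ≥ δ_solid → spring goes solid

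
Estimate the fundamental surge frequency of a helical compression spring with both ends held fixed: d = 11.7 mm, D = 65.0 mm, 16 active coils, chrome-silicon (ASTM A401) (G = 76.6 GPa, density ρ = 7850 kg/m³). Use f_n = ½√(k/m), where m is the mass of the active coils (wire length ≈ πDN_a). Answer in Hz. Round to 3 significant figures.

k = Gd⁴/(8D³N_a) = (76.6×10³)(11.7⁴)/(8·65.0³·16) = 40.834 N/mm = 40834 N/m
Wire length L = πDN_a = π·65.0·16 = 3267.3 mm
m = ρ·(πd²/4)·L = 7850 × 107.51×10⁻⁶ m² × 3.2673 m = 2.7575 kg
f_n = ½√(k/m) = 0.5·√(40834/2.7575) = 0.5·√(14808) = 60.845 Hz

60.8 Hz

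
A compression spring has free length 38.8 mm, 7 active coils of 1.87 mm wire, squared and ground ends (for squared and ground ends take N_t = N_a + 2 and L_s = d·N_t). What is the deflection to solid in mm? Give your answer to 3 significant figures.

22.0 mm

N_t = 9; L_s = 1.87·9 = 16.83 mm
δ_solid = L₀ − L_s = 38.8 − 16.83 = 21.97 mm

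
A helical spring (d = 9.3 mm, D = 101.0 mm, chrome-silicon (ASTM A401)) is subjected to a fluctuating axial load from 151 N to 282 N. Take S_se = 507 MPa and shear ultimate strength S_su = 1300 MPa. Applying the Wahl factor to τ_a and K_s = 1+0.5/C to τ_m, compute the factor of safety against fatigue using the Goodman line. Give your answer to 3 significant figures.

9.76

C = D/d = 101.0/9.3 = 10.8602; K_W = (4C−1)/(4C−4)+0.615/C = 1.1327; K_s = 1+0.5/C = 1.0460
F_a = (F_max−F_min)/2 = 65.5 N; F_m = (F_max+F_min)/2 = 216.5 N
τ_a = K_W·8F_aD/(πd³) = 1.1327 × 20.944 = 23.723 MPa
τ_m = K_s·8F_mD/(πd³) = 1.0460 × 69.226 = 72.413 MPa
Goodman: 1/n_f = τ_a/S_se + τ_m/S_su = 23.723/507 + 72.413/1300 = 0.04679 + 0.05570 = 0.10249
n_f = 1/0.10249 = 9.757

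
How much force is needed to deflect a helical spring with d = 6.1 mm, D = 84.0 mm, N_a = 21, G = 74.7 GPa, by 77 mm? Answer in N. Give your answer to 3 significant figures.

k = Gd⁴/(8D³N_a) = (74.7×10³)(6.1⁴)/(8·84.0³·21) = 1.0387 N/mm
F = k·δ = 1.0387 × 77 = 79.98 N

80.0 N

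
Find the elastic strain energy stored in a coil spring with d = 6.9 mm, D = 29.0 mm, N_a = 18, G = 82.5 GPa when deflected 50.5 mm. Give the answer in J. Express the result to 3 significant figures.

67.9 J

k = Gd⁴/(8D³N_a) = (82.5×10³)(6.9⁴)/(8·29.0³·18) = 53.247 N/mm
U = ½kδ² = 0.5 × 53.247 × 50.5² = 67896 N·mm = 67.896 J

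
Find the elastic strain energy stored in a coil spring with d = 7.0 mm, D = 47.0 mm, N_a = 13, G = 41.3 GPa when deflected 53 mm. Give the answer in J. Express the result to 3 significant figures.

k = Gd⁴/(8D³N_a) = (41.3×10³)(7.0⁴)/(8·47.0³·13) = 9.1836 N/mm
U = ½kδ² = 0.5 × 9.1836 × 53² = 12898 N·mm = 12.898 J

12.9 J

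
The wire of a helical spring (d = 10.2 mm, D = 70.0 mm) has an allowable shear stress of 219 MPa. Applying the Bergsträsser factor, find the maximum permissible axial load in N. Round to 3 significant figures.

C = D/d = 70.0/10.2 = 6.8627
K_B = (4C+2)/(4C−3) = 29.451/24.451 = 1.2045
τ_max = K·8FD/(πd³) → F_max = τ_allow·πd³/(8DK)
F_max = 219·π·10.2³/(8·70.0·1.2045) = 7.3012e+05/674.51 = 1082.4 N

1080 N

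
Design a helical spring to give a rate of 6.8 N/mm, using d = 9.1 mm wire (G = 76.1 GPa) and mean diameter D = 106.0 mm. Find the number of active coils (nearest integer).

8

N_a = Gd⁴/(8D³k) = (76.1×10³ × 9.1⁴)/(8 × 106.0³ × 6.8)
    = 5.21855e+08 / 6.47913e+07 = 8.054 → 8 coils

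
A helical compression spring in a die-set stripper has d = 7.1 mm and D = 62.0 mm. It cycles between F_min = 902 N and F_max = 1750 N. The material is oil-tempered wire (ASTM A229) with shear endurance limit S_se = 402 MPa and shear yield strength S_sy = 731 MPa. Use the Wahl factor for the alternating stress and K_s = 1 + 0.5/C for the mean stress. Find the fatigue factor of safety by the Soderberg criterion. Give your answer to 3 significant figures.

0.720

C = D/d = 62.0/7.1 = 8.7324; K_W = (4C−1)/(4C−4)+0.615/C = 1.1674; K_s = 1+0.5/C = 1.0573
F_a = (F_max−F_min)/2 = 424 N; F_m = (F_max+F_min)/2 = 1326 N
τ_a = K_W·8F_aD/(πd³) = 1.1674 × 187.03 = 218.35 MPa
τ_m = K_s·8F_mD/(πd³) = 1.0573 × 584.93 = 618.42 MPa
Soderberg: 1/n_f = τ_a/S_se + τ_m/S_sy = 218.35/402 + 618.42/731 = 0.54316 + 0.84599 = 1.3891
n_f = 1/1.3891 = 0.7199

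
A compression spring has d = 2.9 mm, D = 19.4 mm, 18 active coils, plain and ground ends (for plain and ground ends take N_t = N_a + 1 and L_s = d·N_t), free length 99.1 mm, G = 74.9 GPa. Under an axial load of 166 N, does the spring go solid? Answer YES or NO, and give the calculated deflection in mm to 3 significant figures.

NO, δ = 32.9 mm

k = Gd⁴/(8D³N_a) = (74.9×10³)(2.9⁴)/(8·19.4³·18) = 5.0386 N/mm
N_t = 19; L_s = 2.9·19 = 55.1 mm; δ_solid = L₀ − L_s = 99.1 − 55.1 = 44 mm
δ = F/k = 166/5.0386 = 32.946 mm
δ < δ_solid → spring does not go solid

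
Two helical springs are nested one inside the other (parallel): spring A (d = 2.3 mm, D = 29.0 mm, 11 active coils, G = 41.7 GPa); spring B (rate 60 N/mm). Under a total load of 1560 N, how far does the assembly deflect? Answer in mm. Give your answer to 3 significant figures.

k_A = Gd⁴/(8D³N_a) = (41.7×10³)(2.3⁴)/(8·29.0³·11) = 0.54371 N/mm
Parallel: k_eq = 0.54371 + 60 = 60.544 N/mm
δ = F/k_eq = 1560/60.544 = 25.767 mm

25.8 mm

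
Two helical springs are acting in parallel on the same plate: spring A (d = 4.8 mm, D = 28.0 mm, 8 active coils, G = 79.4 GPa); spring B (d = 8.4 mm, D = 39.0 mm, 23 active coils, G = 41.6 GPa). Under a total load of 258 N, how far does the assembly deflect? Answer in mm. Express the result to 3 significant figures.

k_A = Gd⁴/(8D³N_a) = (79.4×10³)(4.8⁴)/(8·28.0³·8) = 30.001 N/mm
k_B = Gd⁴/(8D³N_a) = (41.6×10³)(8.4⁴)/(8·39.0³·23) = 18.976 N/mm
Parallel: k_eq = 30.001 + 18.976 = 48.976 N/mm
δ = F/k_eq = 258/48.976 = 5.2678 mm

5.27 mm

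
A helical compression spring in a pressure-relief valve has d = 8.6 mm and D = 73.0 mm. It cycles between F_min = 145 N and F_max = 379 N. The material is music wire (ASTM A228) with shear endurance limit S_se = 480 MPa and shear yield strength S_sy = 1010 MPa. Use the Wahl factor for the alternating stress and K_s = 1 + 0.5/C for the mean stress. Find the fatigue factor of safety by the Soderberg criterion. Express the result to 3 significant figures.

6.10

C = D/d = 73.0/8.6 = 8.4884; K_W = (4C−1)/(4C−4)+0.615/C = 1.1726; K_s = 1+0.5/C = 1.0589
F_a = (F_max−F_min)/2 = 117 N; F_m = (F_max+F_min)/2 = 262 N
τ_a = K_W·8F_aD/(πd³) = 1.1726 × 34.194 = 40.096 MPa
τ_m = K_s·8F_mD/(πd³) = 1.0589 × 76.572 = 81.082 MPa
Soderberg: 1/n_f = τ_a/S_se + τ_m/S_sy = 40.096/480 + 81.082/1010 = 0.08353 + 0.08028 = 0.16381
n_f = 1/0.16381 = 6.104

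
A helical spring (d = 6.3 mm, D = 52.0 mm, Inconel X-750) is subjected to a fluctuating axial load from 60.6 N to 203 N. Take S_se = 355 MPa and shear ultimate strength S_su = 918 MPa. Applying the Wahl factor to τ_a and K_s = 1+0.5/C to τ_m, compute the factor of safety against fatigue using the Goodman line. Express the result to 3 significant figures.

4.86

C = D/d = 52.0/6.3 = 8.2540; K_W = (4C−1)/(4C−4)+0.615/C = 1.1779; K_s = 1+0.5/C = 1.0606
F_a = (F_max−F_min)/2 = 71.2 N; F_m = (F_max+F_min)/2 = 131.8 N
τ_a = K_W·8F_aD/(πd³) = 1.1779 × 37.705 = 44.413 MPa
τ_m = K_s·8F_mD/(πd³) = 1.0606 × 69.797 = 74.025 MPa
Goodman: 1/n_f = τ_a/S_se + τ_m/S_su = 44.413/355 + 74.025/918 = 0.12511 + 0.08064 = 0.20574
n_f = 1/0.20574 = 4.86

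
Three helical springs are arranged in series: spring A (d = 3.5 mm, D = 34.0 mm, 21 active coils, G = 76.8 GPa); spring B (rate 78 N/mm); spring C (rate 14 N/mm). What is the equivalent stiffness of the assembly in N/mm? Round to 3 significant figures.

k_A = Gd⁴/(8D³N_a) = (76.8×10³)(3.5⁴)/(8·34.0³·21) = 1.7454 N/mm
Series: 1/k_eq = 1/1.7454 + 1/78 + 1/14 = 0.65719; k_eq = 1.5216 N/mm

1.52 N/mm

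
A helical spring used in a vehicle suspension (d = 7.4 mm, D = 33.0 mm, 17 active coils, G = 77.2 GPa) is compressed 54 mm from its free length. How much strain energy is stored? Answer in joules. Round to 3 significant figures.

k = Gd⁴/(8D³N_a) = (77.2×10³)(7.4⁴)/(8·33.0³·17) = 47.366 N/mm
U = ½kδ² = 0.5 × 47.366 × 54² = 69059 N·mm = 69.059 J

69.1 J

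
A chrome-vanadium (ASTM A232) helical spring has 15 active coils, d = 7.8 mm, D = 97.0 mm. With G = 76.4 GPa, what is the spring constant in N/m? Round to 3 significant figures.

k = Gd⁴/(8D³N_a) = (76.4×10³ × 7.8⁴) / (8 × 97.0³ × 15)
  = 2.82795e+08 / 1.09521e+08 = 2.5821 N/mm = 2582.1 N/m

2580 N/m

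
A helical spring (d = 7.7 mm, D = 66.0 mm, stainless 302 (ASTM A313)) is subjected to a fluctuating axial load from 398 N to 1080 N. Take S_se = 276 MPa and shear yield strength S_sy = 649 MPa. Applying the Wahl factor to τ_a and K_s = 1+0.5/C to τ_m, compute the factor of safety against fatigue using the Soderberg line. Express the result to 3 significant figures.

C = D/d = 66.0/7.7 = 8.5714; K_W = (4C−1)/(4C−4)+0.615/C = 1.1708; K_s = 1+0.5/C = 1.0583
F_a = (F_max−F_min)/2 = 341 N; F_m = (F_max+F_min)/2 = 739 N
τ_a = K_W·8F_aD/(πd³) = 1.1708 × 125.54 = 146.98 MPa
τ_m = K_s·8F_mD/(πd³) = 1.0583 × 272.05 = 287.92 MPa
Soderberg: 1/n_f = τ_a/S_se + τ_m/S_sy = 146.98/276 + 287.92/649 = 0.53253 + 0.44364 = 0.97617
n_f = 1/0.97617 = 1.024

1.02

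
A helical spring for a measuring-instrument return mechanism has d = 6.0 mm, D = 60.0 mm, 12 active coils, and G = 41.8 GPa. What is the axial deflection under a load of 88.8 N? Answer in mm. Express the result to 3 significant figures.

k = Gd⁴/(8D³N_a) = (41.8×10³)(6.0⁴)/(8·60.0³·12) = 2.6125 N/mm
δ = F/k = 88.8 / 2.6125 = 33.99 mm

34.0 mm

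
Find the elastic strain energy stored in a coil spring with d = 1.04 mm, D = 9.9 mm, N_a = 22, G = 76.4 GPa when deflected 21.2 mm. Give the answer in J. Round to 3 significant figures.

0.118 J

k = Gd⁴/(8D³N_a) = (76.4×10³)(1.04⁴)/(8·9.9³·22) = 0.52337 N/mm
U = ½kδ² = 0.5 × 0.52337 × 21.2² = 117.61 N·mm = 0.11761 J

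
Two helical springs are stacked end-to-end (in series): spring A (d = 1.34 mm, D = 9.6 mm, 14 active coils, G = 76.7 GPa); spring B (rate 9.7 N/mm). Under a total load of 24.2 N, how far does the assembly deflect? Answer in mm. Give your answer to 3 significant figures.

k_A = Gd⁴/(8D³N_a) = (76.7×10³)(1.34⁴)/(8·9.6³·14) = 2.4956 N/mm
Series: 1/k_eq = 1/2.4956 + 1/9.7 = 0.50379; k_eq = 1.985 N/mm
δ = F/k_eq = 24.2/1.985 = 12.192 mm

12.2 mm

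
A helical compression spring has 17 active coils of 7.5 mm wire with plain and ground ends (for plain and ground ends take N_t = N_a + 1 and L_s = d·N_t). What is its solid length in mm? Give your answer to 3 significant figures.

plain and ground ends: N_t = N_a + 1 = 17 + 1 = 18
L_s = d·N_t = 7.5 × 18 = 135 mm

135 mm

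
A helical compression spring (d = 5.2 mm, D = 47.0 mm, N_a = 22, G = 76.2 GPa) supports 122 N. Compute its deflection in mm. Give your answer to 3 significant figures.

40.0 mm

k = Gd⁴/(8D³N_a) = (76.2×10³)(5.2⁴)/(8·47.0³·22) = 3.049 N/mm
δ = F/k = 122 / 3.049 = 40.013 mm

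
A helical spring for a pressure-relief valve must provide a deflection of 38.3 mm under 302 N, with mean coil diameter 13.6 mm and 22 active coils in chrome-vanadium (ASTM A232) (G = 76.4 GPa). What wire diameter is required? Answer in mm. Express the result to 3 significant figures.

Required rate k = F/δ = 302/38.3 = 7.8851 N/mm
d = (8D³N_a·k / G)^(1/4) = (8·13.6³·22·7.8851 / (76.4×10³))^0.25
  = (45.692)^0.25 = 2.5999 mm

2.60 mm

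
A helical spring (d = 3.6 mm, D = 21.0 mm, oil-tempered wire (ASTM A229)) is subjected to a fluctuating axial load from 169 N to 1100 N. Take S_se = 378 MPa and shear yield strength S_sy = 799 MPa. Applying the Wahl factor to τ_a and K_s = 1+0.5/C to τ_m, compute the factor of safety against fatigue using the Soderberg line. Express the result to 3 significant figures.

C = D/d = 21.0/3.6 = 5.8333; K_W = (4C−1)/(4C−4)+0.615/C = 1.2606; K_s = 1+0.5/C = 1.0857
F_a = (F_max−F_min)/2 = 465.5 N; F_m = (F_max+F_min)/2 = 634.5 N
τ_a = K_W·8F_aD/(πd³) = 1.2606 × 533.55 = 672.59 MPa
τ_m = K_s·8F_mD/(πd³) = 1.0857 × 727.25 = 789.59 MPa
Soderberg: 1/n_f = τ_a/S_se + τ_m/S_sy = 672.59/378 + 789.59/799 = 1.77933 + 0.98822 = 2.7676
n_f = 1/2.7676 = 0.3613

0.361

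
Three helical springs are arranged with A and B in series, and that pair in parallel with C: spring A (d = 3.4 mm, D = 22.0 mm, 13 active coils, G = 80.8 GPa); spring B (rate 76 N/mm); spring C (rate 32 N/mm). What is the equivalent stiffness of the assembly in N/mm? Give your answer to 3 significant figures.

k_A = Gd⁴/(8D³N_a) = (80.8×10³)(3.4⁴)/(8·22.0³·13) = 9.7505 N/mm
Springs A,B series: k_AB = 1/(1/9.7505+1/76) = 8.6418 N/mm; parallel with C: k_eq = 8.6418+32 = 40.642 N/mm

40.6 N/mm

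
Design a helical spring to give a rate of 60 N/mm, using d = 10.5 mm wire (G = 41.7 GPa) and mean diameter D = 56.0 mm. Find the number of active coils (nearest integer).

N_a = Gd⁴/(8D³k) = (41.7×10³ × 10.5⁴)/(8 × 56.0³ × 60)
    = 5.06866e+08 / 8.42957e+07 = 6.013 → 6 coils

6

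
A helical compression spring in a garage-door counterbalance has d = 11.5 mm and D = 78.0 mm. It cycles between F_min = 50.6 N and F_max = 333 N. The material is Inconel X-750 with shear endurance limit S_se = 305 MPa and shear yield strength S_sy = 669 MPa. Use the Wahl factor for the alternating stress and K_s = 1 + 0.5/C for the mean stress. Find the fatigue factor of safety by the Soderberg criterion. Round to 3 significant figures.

8.77

C = D/d = 78.0/11.5 = 6.7826; K_W = (4C−1)/(4C−4)+0.615/C = 1.2204; K_s = 1+0.5/C = 1.0737
F_a = (F_max−F_min)/2 = 141.2 N; F_m = (F_max+F_min)/2 = 191.8 N
τ_a = K_W·8F_aD/(πd³) = 1.2204 × 18.441 = 22.504 MPa
τ_m = K_s·8F_mD/(πd³) = 1.0737 × 25.049 = 26.896 MPa
Soderberg: 1/n_f = τ_a/S_se + τ_m/S_sy = 22.504/305 + 26.896/669 = 0.07379 + 0.04020 = 0.11399
n_f = 1/0.11399 = 8.773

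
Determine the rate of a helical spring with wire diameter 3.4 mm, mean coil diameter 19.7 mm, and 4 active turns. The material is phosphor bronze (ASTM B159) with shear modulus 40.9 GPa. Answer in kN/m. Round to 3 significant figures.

k = Gd⁴/(8D³N_a) = (40.9×10³ × 3.4⁴) / (8 × 19.7³ × 4)
  = 5.46561e+06 / 244652 = 22.34 N/mm

22.3 kN/m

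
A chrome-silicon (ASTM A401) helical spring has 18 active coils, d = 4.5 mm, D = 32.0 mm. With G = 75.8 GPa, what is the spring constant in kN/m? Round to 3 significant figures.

k = Gd⁴/(8D³N_a) = (75.8×10³ × 4.5⁴) / (8 × 32.0³ × 18)
  = 3.10827e+07 / 4.71859e+06 = 6.5873 N/mm

6.59 kN/m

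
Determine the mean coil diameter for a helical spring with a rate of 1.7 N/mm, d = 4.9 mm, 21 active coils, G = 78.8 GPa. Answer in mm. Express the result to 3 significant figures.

54.2 mm

D = (Gd⁴/(8N_a·k))^(1/3) = (78.8×10³·4.9⁴/(8·21·1.7))^(1/3)
  = (159057)^(1/3) = 54.1815 mm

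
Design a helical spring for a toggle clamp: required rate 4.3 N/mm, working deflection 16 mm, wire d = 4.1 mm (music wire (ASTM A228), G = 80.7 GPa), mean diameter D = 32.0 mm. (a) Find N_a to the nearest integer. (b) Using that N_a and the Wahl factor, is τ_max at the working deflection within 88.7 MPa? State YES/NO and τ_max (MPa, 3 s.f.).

(a) 20 coils; (b) NO, τ_max = 97.8 MPa

N_a = Gd⁴/(8D³k) = (80.7×10³)(4.1⁴)/(8·32.0³·4.3) = 20.23 → N_a = 20
Actual rate k = Gd⁴/(8D³·20) = 4.3495 N/mm
Working load F = kδ = 4.3495·16 = 69.592 N
C = 32.0/4.1 = 7.8049; K_W = (4C−1)/(4C−4)+0.615/C = 1.1890
τ_max = K_W·8FD/(πd³) = 1.1890·82.281 = 97.833 MPa
τ_max > 88.7 MPa → exceeds allowable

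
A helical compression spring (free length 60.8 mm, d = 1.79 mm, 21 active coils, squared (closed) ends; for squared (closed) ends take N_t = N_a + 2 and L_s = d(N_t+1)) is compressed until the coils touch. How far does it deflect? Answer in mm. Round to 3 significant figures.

N_t = 23; L_s = 1.79·24 = 42.96 mm
δ_solid = L₀ − L_s = 60.8 − 42.96 = 17.84 mm

17.8 mm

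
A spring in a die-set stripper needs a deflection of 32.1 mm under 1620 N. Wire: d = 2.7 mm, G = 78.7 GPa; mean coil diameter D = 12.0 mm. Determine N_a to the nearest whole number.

6

Required rate k = F/δ = 1620/32.1 = 50.467 N/mm
N_a = Gd⁴/(8D³k) = (78.7×10³ × 2.7⁴)/(8 × 12.0³ × 50.467)
    = 4.18244e+06 / 697660 = 5.995 → 6 coils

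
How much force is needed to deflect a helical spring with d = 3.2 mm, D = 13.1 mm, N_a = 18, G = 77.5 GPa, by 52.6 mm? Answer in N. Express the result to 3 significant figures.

k = Gd⁴/(8D³N_a) = (77.5×10³)(3.2⁴)/(8·13.1³·18) = 25.103 N/mm
F = k·δ = 25.103 × 52.6 = 1320.4 N

1320 N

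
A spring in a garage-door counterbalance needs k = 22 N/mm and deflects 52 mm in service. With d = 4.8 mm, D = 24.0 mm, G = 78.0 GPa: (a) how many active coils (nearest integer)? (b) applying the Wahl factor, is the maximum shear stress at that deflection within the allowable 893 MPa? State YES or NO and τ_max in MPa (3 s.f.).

(a) 17 coils; (b) YES, τ_max = 829 MPa

N_a = Gd⁴/(8D³k) = (78.0×10³)(4.8⁴)/(8·24.0³·22) = 17.02 → N_a = 17
Actual rate k = Gd⁴/(8D³·17) = 22.024 N/mm
Working load F = kδ = 22.024·52 = 1145.2 N
C = 24.0/4.8 = 5.0000; K_W = (4C−1)/(4C−4)+0.615/C = 1.3105
τ_max = K_W·8FD/(πd³) = 1.3105·632.87 = 829.38 MPa
τ_max ≤ 893 MPa → acceptable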